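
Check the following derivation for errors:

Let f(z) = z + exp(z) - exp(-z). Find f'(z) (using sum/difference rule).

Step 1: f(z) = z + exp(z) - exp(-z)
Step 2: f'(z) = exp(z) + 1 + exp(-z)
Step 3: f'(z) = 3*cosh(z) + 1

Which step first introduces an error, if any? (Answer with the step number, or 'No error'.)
Step 3

Step 3 is incorrect due to a wrong coefficient.
The step shows: 3*cosh(z) + 1
The correct value should be: 2*cosh(z) + 1

Explanation: The coefficient 2 was incorrectly written as 3: the term 2*cosh(z) was incorrectly written as 3*cosh(z)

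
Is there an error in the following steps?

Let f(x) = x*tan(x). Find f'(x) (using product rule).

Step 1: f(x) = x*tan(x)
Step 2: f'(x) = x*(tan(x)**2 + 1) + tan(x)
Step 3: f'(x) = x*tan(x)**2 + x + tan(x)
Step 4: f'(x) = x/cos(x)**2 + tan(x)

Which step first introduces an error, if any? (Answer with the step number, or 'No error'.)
No error

All steps in this derivation are correct.
The final answer f'(x) = x/cos(x)**2 + tan(x) is valid.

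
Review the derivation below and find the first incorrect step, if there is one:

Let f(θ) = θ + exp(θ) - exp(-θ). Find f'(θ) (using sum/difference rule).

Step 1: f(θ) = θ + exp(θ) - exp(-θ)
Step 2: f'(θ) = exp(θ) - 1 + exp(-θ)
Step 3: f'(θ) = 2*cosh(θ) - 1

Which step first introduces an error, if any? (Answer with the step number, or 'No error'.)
Step 2

Step 2 is incorrect due to a sign flip.
The step shows: exp(θ) - 1 + exp(-θ)
The correct value should be: exp(θ) + 1 + exp(-θ)

Explanation: The sign of one term was flipped: the term 1 was incorrectly written as -1
The later steps are derived from this incorrect expression, so the error originates in Step 2.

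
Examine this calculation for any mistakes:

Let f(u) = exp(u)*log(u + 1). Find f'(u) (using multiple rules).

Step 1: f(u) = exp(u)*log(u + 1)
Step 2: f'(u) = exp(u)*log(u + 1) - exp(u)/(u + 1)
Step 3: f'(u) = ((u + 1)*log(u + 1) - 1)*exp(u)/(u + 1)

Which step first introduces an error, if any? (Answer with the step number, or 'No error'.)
Step 2

Step 2 is incorrect due to a sign flip.
The step shows: exp(u)*log(u + 1) - exp(u)/(u + 1)
The correct value should be: exp(u)*log(u + 1) + exp(u)/(u + 1)

Explanation: The sign of one term was flipped: the term exp(u)/(u + 1) was incorrectly written as -exp(u)/(u + 1)
The later steps are derived from this incorrect expression, so the error originates in Step 2.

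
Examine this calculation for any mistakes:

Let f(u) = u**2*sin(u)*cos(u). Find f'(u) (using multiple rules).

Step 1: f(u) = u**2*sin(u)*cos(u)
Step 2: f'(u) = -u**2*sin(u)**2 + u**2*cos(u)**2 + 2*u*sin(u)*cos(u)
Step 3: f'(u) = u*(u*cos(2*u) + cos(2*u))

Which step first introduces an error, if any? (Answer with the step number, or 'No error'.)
Step 3

Step 3 is incorrect due to a wrong trig function.
The step shows: u*(u*cos(2*u) + cos(2*u))
The correct value should be: u*(u*cos(2*u) + sin(2*u))

Explanation: sin(2*u) was incorrectly written as cos(2*u): the term u*(u*cos(2*u) + sin(2*u)) was incorrectly written as u*(u*cos(2*u) + cos(2*u))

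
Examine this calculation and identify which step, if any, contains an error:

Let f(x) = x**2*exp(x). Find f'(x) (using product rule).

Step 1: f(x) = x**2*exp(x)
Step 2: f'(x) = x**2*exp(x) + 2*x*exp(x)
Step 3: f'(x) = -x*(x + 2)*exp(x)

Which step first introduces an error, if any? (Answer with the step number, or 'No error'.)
Step 3

Step 3 is incorrect due to a sign flip.
The step shows: -x*(x + 2)*exp(x)
The correct value should be: x*(x + 2)*exp(x)

Explanation: The sign of the whole expression was flipped: the term x*(x + 2)*exp(x) was incorrectly written as -x*(x + 2)*exp(x)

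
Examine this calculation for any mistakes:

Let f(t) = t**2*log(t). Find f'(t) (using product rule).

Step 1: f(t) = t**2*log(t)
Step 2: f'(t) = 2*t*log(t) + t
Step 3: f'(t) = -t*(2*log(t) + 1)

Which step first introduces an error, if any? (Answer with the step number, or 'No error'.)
Step 3

Step 3 is incorrect due to a sign flip.
The step shows: -t*(2*log(t) + 1)
The correct value should be: t*(2*log(t) + 1)

Explanation: The sign of the whole expression was flipped: the term t*(2*log(t) + 1) was incorrectly written as -t*(2*log(t) + 1)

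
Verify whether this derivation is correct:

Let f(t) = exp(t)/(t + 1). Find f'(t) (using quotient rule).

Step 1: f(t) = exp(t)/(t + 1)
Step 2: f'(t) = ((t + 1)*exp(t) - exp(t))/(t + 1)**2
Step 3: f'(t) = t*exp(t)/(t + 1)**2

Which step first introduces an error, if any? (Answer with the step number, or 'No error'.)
No error

All steps in this derivation are correct.
The final answer f'(t) = t*exp(t)/(t + 1)**2 is valid.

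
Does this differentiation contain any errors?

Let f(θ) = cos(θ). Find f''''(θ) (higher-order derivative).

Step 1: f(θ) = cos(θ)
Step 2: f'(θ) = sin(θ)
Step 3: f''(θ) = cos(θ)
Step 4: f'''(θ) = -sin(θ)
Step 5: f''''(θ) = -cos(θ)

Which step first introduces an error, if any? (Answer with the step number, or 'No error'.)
Step 2

Step 2 is incorrect due to a sign flip.
The step shows: sin(θ)
The correct value should be: -sin(θ)

Explanation: The sign of the whole expression was flipped: the term -sin(θ) was incorrectly written as sin(θ)
The later steps are derived from this incorrect expression, so the error originates in Step 2.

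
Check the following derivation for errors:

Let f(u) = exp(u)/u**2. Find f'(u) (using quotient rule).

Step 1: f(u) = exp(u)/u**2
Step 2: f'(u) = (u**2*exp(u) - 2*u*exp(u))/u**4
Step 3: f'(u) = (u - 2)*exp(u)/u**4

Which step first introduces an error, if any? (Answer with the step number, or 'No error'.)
Step 3

Step 3 is incorrect due to a wrong exponent.
The step shows: (u - 2)*exp(u)/u**4
The correct value should be: (u - 2)*exp(u)/u**3

Explanation: The exponent -3 on u was incorrectly written as -4: the term (u - 2)*exp(u)/u**3 was incorrectly written as (u - 2)*exp(u)/u**4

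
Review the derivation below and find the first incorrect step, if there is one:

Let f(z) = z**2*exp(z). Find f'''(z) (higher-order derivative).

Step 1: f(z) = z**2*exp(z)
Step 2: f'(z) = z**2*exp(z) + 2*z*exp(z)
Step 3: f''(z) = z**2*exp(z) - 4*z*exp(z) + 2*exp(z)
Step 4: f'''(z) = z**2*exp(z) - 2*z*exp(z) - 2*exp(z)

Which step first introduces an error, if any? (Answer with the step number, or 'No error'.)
Step 3

Step 3 is incorrect due to a sign flip.
The step shows: z**2*exp(z) - 4*z*exp(z) + 2*exp(z)
The correct value should be: z**2*exp(z) + 4*z*exp(z) + 2*exp(z)

Explanation: The sign of one term was flipped: the term 4*z*exp(z) was incorrectly written as -4*z*exp(z)
The later steps are derived from this incorrect expression, so the error originates in Step 3.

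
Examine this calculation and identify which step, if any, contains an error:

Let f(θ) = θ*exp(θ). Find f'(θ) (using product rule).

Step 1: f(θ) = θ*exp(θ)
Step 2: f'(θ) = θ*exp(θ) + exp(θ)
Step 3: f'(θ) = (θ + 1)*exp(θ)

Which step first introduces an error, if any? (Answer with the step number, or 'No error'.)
No error

All steps in this derivation are correct.
The final answer f'(θ) = (θ + 1)*exp(θ) is valid.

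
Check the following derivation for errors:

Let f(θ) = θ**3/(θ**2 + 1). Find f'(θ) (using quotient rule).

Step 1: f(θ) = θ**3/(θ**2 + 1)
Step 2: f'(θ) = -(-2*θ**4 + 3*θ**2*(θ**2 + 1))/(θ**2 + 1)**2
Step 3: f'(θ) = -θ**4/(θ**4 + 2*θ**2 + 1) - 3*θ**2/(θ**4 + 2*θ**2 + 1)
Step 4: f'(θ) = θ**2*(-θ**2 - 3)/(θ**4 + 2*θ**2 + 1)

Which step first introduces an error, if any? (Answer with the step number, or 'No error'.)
Step 2

Step 2 is incorrect due to a sign flip.
The step shows: -(-2*θ**4 + 3*θ**2*(θ**2 + 1))/(θ**2 + 1)**2
The correct value should be: (-2*θ**4 + 3*θ**2*(θ**2 + 1))/(θ**2 + 1)**2

Explanation: The sign of the whole expression was flipped: the term (-2*θ**4 + 3*θ**2*(θ**2 + 1))/(θ**2 + 1)**2 was incorrectly written as -(-2*θ**4 + 3*θ**2*(θ**2 + 1))/(θ**2 + 1)**2
The later steps are derived from this incorrect expression, so the error originates in Step 2.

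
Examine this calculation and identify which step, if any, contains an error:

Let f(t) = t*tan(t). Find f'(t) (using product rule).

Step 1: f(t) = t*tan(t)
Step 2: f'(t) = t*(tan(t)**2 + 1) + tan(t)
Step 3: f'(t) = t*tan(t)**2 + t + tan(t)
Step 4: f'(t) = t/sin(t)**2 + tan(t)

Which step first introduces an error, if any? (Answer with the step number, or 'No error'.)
Step 4

Step 4 is incorrect due to a wrong trig function.
The step shows: t/sin(t)**2 + tan(t)
The correct value should be: t/cos(t)**2 + tan(t)

Explanation: cos(t) was incorrectly written as sin(t): the term t/cos(t)**2 was incorrectly written as t/sin(t)**2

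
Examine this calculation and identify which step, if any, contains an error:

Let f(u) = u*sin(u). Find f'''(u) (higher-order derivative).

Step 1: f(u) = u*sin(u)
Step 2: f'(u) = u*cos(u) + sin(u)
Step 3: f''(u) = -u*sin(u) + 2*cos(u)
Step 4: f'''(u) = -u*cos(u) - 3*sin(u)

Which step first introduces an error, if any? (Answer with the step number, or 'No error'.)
No error

All steps in this derivation are correct.
The final answer f'''(u) = -u*cos(u) - 3*sin(u) is valid.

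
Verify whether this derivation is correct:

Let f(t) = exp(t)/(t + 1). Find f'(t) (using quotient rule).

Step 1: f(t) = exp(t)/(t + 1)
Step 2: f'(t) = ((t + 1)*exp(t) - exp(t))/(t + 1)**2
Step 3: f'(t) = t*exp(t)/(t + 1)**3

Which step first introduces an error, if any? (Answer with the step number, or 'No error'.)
Step 3

Step 3 is incorrect due to a wrong exponent.
The step shows: t*exp(t)/(t + 1)**3
The correct value should be: t*exp(t)/(t + 1)**2

Explanation: The exponent -2 on t + 1 was incorrectly written as -3: the term t*exp(t)/(t + 1)**2 was incorrectly written as t*exp(t)/(t + 1)**3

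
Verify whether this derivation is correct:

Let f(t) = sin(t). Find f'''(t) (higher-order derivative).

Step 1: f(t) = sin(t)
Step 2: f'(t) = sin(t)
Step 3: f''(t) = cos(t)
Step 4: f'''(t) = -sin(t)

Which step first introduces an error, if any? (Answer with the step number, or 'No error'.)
Step 2

Step 2 is incorrect due to a wrong trig function.
The step shows: sin(t)
The correct value should be: cos(t)

Explanation: cos(t) was incorrectly written as sin(t): the term cos(t) was incorrectly written as sin(t)
The later steps are derived from this incorrect expression, so the error originates in Step 2.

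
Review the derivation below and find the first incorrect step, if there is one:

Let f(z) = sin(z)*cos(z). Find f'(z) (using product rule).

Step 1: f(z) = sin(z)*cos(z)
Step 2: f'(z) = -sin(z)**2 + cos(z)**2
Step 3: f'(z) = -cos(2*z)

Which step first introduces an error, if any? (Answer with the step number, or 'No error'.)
Step 3

Step 3 is incorrect due to a sign flip.
The step shows: -cos(2*z)
The correct value should be: cos(2*z)

Explanation: The sign of the whole expression was flipped: the term cos(2*z) was incorrectly written as -cos(2*z)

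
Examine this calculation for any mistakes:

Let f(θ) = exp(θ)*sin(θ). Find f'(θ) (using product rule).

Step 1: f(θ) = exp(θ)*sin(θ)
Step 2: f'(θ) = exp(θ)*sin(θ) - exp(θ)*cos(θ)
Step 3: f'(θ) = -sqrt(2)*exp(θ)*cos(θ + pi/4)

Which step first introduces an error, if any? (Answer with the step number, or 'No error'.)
Step 2

Step 2 is incorrect due to a sign flip.
The step shows: exp(θ)*sin(θ) - exp(θ)*cos(θ)
The correct value should be: exp(θ)*sin(θ) + exp(θ)*cos(θ)

Explanation: The sign of one term was flipped: the term exp(θ)*cos(θ) was incorrectly written as -exp(θ)*cos(θ)
The later steps are derived from this incorrect expression, so the error originates in Step 2.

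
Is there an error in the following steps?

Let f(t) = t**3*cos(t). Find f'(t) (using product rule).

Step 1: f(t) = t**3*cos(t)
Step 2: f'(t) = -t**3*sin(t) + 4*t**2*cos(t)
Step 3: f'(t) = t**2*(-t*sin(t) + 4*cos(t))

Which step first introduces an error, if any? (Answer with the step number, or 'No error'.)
Step 2

Step 2 is incorrect due to a wrong coefficient.
The step shows: -t**3*sin(t) + 4*t**2*cos(t)
The correct value should be: -t**3*sin(t) + 3*t**2*cos(t)

Explanation: The coefficient 3 was incorrectly written as 4: the term 3*t**2*cos(t) was incorrectly written as 4*t**2*cos(t)
The later steps are derived from this incorrect expression, so the error originates in Step 2.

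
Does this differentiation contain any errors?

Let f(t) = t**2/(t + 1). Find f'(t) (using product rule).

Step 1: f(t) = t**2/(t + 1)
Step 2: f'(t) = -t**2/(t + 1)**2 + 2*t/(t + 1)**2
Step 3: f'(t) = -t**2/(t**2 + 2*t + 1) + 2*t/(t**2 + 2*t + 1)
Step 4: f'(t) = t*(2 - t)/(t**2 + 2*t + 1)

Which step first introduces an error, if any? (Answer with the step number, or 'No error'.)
Step 2

Step 2 is incorrect due to a wrong exponent.
The step shows: -t**2/(t + 1)**2 + 2*t/(t + 1)**2
The correct value should be: -t**2/(t + 1)**2 + 2*t/(t + 1)

Explanation: The exponent -1 on t + 1 was incorrectly written as -2: the term 2*t/(t + 1) was incorrectly written as 2*t/(t + 1)**2
The later steps are derived from this incorrect expression, so the error originates in Step 2.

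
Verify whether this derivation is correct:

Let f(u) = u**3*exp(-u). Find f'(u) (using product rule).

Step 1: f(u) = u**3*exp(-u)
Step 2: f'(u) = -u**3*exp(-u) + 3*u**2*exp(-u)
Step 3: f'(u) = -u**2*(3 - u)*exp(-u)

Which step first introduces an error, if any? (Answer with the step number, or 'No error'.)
Step 3

Step 3 is incorrect due to a sign flip.
The step shows: -u**2*(3 - u)*exp(-u)
The correct value should be: u**2*(3 - u)*exp(-u)

Explanation: The sign of the whole expression was flipped: the term u**2*(3 - u)*exp(-u) was incorrectly written as -u**2*(3 - u)*exp(-u)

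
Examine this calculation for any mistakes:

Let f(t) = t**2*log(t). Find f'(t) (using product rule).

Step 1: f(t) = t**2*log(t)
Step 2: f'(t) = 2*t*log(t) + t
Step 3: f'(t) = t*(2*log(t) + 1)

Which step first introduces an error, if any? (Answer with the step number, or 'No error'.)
No error

All steps in this derivation are correct.
The final answer f'(t) = t*(2*log(t) + 1) is valid.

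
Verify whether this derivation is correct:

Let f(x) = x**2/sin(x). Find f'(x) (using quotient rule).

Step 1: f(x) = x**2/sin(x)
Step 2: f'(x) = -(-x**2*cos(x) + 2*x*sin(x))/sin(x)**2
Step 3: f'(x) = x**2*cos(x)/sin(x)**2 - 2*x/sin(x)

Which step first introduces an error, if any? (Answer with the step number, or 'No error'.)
Step 2

Step 2 is incorrect due to a sign flip.
The step shows: -(-x**2*cos(x) + 2*x*sin(x))/sin(x)**2
The correct value should be: (-x**2*cos(x) + 2*x*sin(x))/sin(x)**2

Explanation: The sign of the whole expression was flipped: the term (-x**2*cos(x) + 2*x*sin(x))/sin(x)**2 was incorrectly written as -(-x**2*cos(x) + 2*x*sin(x))/sin(x)**2
The later steps are derived from this incorrect expression, so the error originates in Step 2.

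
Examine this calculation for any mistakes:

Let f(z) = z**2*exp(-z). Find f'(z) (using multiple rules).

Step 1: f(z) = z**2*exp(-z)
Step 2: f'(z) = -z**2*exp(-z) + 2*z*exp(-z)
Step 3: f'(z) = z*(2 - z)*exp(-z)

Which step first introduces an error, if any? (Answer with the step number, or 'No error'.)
No error

All steps in this derivation are correct.
The final answer f'(z) = z*(2 - z)*exp(-z) is valid.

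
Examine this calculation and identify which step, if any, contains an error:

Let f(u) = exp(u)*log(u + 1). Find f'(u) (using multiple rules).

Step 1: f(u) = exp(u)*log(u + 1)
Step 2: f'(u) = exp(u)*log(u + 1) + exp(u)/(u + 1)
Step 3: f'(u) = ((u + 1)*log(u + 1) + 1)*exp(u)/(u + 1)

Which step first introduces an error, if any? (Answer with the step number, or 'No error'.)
No error

All steps in this derivation are correct.
The final answer f'(u) = ((u + 1)*log(u + 1) + 1)*exp(u)/(u + 1) is valid.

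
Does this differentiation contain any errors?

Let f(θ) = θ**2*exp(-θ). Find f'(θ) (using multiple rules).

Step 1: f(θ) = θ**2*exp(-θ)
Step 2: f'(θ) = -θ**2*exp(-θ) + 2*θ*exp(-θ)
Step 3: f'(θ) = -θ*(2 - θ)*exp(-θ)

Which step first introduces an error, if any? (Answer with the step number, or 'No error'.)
Step 3

Step 3 is incorrect due to a sign flip.
The step shows: -θ*(2 - θ)*exp(-θ)
The correct value should be: θ*(2 - θ)*exp(-θ)

Explanation: The sign of the whole expression was flipped: the term θ*(2 - θ)*exp(-θ) was incorrectly written as -θ*(2 - θ)*exp(-θ)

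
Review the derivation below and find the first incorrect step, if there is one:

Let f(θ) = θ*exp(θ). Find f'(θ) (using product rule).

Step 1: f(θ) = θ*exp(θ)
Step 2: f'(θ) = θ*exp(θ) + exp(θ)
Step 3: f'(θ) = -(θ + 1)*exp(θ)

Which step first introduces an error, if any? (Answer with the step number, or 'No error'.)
Step 3

Step 3 is incorrect due to a sign flip.
The step shows: -(θ + 1)*exp(θ)
The correct value should be: (θ + 1)*exp(θ)

Explanation: The sign of the whole expression was flipped: the term (θ + 1)*exp(θ) was incorrectly written as -(θ + 1)*exp(θ)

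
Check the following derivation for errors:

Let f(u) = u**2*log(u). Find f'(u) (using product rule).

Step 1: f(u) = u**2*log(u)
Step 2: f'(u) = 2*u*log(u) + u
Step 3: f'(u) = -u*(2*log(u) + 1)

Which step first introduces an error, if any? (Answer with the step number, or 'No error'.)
Step 3

Step 3 is incorrect due to a sign flip.
The step shows: -u*(2*log(u) + 1)
The correct value should be: u*(2*log(u) + 1)

Explanation: The sign of the whole expression was flipped: the term u*(2*log(u) + 1) was incorrectly written as -u*(2*log(u) + 1)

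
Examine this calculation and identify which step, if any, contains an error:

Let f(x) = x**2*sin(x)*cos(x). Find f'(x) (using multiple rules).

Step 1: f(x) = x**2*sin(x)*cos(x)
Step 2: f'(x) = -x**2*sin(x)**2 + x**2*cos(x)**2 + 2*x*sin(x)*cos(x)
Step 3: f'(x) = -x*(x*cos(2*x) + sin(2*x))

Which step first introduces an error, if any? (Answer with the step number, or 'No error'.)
Step 3

Step 3 is incorrect due to a sign flip.
The step shows: -x*(x*cos(2*x) + sin(2*x))
The correct value should be: x*(x*cos(2*x) + sin(2*x))

Explanation: The sign of the whole expression was flipped: the term x*(x*cos(2*x) + sin(2*x)) was incorrectly written as -x*(x*cos(2*x) + sin(2*x))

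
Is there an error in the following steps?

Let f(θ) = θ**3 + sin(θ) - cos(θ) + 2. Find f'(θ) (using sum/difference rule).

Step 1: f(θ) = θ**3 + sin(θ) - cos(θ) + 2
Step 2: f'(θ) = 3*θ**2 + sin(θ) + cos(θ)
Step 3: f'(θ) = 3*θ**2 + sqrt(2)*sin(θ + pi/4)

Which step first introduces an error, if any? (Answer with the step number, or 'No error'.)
No error

All steps in this derivation are correct.
The final answer f'(θ) = 3*θ**2 + sqrt(2)*sin(θ + pi/4) is valid.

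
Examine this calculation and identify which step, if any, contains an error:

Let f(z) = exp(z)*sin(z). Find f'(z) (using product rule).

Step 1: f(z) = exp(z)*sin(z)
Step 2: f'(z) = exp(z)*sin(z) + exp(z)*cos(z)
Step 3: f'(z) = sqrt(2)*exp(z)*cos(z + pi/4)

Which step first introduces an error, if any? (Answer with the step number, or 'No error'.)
Step 3

Step 3 is incorrect due to a wrong trig function.
The step shows: sqrt(2)*exp(z)*cos(z + pi/4)
The correct value should be: sqrt(2)*exp(z)*sin(z + pi/4)

Explanation: sin(z + pi/4) was incorrectly written as cos(z + pi/4): the term sqrt(2)*exp(z)*sin(z + pi/4) was incorrectly written as sqrt(2)*exp(z)*cos(z + pi/4)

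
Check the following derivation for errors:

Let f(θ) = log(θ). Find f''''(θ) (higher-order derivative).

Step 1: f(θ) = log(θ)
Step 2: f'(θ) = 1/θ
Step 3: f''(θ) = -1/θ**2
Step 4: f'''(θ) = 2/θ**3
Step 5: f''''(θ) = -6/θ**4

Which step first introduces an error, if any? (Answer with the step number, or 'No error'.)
No error

All steps in this derivation are correct.
The final answer f''''(θ) = -6/θ**4 is valid.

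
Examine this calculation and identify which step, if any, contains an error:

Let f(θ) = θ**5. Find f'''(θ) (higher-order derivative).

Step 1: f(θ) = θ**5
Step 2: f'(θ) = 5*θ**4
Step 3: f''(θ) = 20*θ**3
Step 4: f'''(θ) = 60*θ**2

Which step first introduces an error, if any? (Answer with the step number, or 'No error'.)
No error

All steps in this derivation are correct.
The final answer f'''(θ) = 60*θ**2 is valid.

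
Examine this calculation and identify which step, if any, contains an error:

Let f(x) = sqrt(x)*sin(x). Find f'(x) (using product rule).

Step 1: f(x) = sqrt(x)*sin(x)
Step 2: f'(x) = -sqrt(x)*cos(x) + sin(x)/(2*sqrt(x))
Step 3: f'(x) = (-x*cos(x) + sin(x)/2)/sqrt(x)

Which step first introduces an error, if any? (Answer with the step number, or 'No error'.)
Step 2

Step 2 is incorrect due to a sign flip.
The step shows: -sqrt(x)*cos(x) + sin(x)/(2*sqrt(x))
The correct value should be: sqrt(x)*cos(x) + sin(x)/(2*sqrt(x))

Explanation: The sign of one term was flipped: the term sqrt(x)*cos(x) was incorrectly written as -sqrt(x)*cos(x)
The later steps are derived from this incorrect expression, so the error originates in Step 2.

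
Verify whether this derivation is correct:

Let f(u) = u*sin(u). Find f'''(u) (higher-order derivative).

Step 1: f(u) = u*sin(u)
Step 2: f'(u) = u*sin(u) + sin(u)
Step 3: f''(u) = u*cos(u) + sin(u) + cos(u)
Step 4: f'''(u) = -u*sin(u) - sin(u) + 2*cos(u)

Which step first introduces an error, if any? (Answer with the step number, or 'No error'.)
Step 2

Step 2 is incorrect due to a wrong trig function.
The step shows: u*sin(u) + sin(u)
The correct value should be: u*cos(u) + sin(u)

Explanation: cos(u) was incorrectly written as sin(u): the term u*cos(u) was incorrectly written as u*sin(u)
The later steps are derived from this incorrect expression, so the error originates in Step 2.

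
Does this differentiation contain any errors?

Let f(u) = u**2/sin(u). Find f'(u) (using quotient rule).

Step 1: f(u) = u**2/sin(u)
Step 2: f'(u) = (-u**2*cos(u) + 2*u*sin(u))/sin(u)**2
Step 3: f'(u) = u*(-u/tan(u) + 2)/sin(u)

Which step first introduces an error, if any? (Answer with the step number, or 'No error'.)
No error

All steps in this derivation are correct.
The final answer f'(u) = u*(-u/tan(u) + 2)/sin(u) is valid.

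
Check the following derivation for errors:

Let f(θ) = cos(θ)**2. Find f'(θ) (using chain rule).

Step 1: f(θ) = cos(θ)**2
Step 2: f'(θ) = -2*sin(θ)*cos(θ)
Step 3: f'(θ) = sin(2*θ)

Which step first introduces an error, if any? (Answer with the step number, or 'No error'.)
Step 3

Step 3 is incorrect due to a sign flip.
The step shows: sin(2*θ)
The correct value should be: -sin(2*θ)

Explanation: The sign of the whole expression was flipped: the term -sin(2*θ) was incorrectly written as sin(2*θ)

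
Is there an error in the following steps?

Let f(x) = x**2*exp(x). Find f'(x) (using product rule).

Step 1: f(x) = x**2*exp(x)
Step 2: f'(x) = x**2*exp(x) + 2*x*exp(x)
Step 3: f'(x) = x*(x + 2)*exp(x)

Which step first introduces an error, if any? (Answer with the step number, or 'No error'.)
No error

All steps in this derivation are correct.
The final answer f'(x) = x*(x + 2)*exp(x) is valid.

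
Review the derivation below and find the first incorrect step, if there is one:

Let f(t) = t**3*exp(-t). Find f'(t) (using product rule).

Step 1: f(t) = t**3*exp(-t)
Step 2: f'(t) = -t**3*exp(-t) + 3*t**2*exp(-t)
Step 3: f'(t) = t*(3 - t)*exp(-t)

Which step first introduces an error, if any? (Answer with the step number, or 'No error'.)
Step 3

Step 3 is incorrect due to a wrong exponent.
The step shows: t*(3 - t)*exp(-t)
The correct value should be: t**2*(3 - t)*exp(-t)

Explanation: The exponent 2 on t was incorrectly written as 1: the term t**2*(3 - t)*exp(-t) was incorrectly written as t*(3 - t)*exp(-t)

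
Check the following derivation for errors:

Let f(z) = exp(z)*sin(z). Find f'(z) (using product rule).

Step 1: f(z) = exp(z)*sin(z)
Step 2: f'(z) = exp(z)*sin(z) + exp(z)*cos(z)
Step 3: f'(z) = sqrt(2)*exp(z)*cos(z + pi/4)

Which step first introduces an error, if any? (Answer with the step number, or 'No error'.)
Step 3

Step 3 is incorrect due to a wrong trig function.
The step shows: sqrt(2)*exp(z)*cos(z + pi/4)
The correct value should be: sqrt(2)*exp(z)*sin(z + pi/4)

Explanation: sin(z + pi/4) was incorrectly written as cos(z + pi/4): the term sqrt(2)*exp(z)*sin(z + pi/4) was incorrectly written as sqrt(2)*exp(z)*cos(z + pi/4)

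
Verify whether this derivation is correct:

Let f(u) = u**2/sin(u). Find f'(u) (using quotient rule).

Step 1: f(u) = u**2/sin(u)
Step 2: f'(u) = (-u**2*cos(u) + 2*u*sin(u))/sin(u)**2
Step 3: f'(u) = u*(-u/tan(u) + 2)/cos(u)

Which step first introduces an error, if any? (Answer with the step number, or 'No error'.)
Step 3

Step 3 is incorrect due to a wrong trig function.
The step shows: u*(-u/tan(u) + 2)/cos(u)
The correct value should be: u*(-u/tan(u) + 2)/sin(u)

Explanation: sin(u) was incorrectly written as cos(u): the term u*(-u/tan(u) + 2)/sin(u) was incorrectly written as u*(-u/tan(u) + 2)/cos(u)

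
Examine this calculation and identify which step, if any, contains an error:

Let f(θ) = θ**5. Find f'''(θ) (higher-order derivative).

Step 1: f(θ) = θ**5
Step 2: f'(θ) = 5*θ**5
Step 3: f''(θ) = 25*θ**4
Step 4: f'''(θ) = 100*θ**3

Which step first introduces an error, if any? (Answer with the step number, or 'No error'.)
Step 2

Step 2 is incorrect due to a wrong exponent.
The step shows: 5*θ**5
The correct value should be: 5*θ**4

Explanation: The exponent 4 on θ was incorrectly written as 5: the term 5*θ**4 was incorrectly written as 5*θ**5
The later steps are derived from this incorrect expression, so the error originates in Step 2.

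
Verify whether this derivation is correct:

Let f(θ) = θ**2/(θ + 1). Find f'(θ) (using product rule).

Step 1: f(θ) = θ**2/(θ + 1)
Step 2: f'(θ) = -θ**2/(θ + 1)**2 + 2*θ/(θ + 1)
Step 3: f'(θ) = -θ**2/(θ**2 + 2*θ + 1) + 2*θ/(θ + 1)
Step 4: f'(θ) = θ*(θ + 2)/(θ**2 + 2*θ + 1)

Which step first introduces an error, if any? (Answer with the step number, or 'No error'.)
No error

All steps in this derivation are correct.
The final answer f'(θ) = θ*(θ + 2)/(θ**2 + 2*θ + 1) is valid.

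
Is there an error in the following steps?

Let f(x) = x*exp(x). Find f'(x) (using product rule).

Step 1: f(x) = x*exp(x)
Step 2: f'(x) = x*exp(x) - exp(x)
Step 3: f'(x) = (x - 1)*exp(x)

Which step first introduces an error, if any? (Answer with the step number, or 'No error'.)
Step 2

Step 2 is incorrect due to a sign flip.
The step shows: x*exp(x) - exp(x)
The correct value should be: x*exp(x) + exp(x)

Explanation: The sign of one term was flipped: the term exp(x) was incorrectly written as -exp(x)
The later steps are derived from this incorrect expression, so the error originates in Step 2.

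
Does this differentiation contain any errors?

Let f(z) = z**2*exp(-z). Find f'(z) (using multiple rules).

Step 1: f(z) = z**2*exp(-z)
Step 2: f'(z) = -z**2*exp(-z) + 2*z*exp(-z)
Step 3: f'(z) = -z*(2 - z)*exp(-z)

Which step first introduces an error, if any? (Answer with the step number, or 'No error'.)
Step 3

Step 3 is incorrect due to a sign flip.
The step shows: -z*(2 - z)*exp(-z)
The correct value should be: z*(2 - z)*exp(-z)

Explanation: The sign of the whole expression was flipped: the term z*(2 - z)*exp(-z) was incorrectly written as -z*(2 - z)*exp(-z)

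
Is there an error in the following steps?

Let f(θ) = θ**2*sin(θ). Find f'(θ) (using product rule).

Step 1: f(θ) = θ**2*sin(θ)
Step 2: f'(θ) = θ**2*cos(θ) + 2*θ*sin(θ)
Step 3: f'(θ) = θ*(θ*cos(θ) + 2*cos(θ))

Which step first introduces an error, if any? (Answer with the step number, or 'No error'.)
Step 3

Step 3 is incorrect due to a wrong trig function.
The step shows: θ*(θ*cos(θ) + 2*cos(θ))
The correct value should be: θ*(θ*cos(θ) + 2*sin(θ))

Explanation: sin(θ) was incorrectly written as cos(θ): the term θ*(θ*cos(θ) + 2*sin(θ)) was incorrectly written as θ*(θ*cos(θ) + 2*cos(θ))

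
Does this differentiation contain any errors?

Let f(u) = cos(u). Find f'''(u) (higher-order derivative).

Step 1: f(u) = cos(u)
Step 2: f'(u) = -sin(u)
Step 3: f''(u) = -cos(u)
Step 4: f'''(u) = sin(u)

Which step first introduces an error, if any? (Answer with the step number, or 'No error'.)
No error

All steps in this derivation are correct.
The final answer f'''(u) = sin(u) is valid.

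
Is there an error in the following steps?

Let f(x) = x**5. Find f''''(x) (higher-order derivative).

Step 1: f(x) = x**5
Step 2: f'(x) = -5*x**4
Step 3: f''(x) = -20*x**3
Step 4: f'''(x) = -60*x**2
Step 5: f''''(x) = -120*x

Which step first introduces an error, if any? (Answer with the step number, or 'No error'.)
Step 2

Step 2 is incorrect due to a sign flip.
The step shows: -5*x**4
The correct value should be: 5*x**4

Explanation: The sign of the whole expression was flipped: the term 5*x**4 was incorrectly written as -5*x**4
The later steps are derived from this incorrect expression, so the error originates in Step 2.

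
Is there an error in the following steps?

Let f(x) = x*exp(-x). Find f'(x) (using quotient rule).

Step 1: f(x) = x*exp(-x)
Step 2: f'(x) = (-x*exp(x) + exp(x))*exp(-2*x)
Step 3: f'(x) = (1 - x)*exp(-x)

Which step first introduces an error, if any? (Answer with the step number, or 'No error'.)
No error

All steps in this derivation are correct.
The final answer f'(x) = (1 - x)*exp(-x) is valid.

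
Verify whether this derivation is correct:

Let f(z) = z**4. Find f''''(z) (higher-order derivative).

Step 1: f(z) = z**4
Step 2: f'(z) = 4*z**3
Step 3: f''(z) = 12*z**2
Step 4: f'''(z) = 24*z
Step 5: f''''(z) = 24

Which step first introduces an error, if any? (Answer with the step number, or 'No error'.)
No error

All steps in this derivation are correct.
The final answer f''''(z) = 24 is valid.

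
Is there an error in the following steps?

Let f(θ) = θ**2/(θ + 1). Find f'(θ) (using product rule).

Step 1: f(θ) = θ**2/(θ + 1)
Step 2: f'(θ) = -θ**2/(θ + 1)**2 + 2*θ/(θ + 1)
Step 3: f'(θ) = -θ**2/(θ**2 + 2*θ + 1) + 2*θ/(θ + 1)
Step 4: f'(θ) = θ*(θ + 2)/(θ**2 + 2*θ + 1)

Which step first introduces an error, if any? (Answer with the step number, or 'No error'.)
No error

All steps in this derivation are correct.
The final answer f'(θ) = θ*(θ + 2)/(θ**2 + 2*θ + 1) is valid.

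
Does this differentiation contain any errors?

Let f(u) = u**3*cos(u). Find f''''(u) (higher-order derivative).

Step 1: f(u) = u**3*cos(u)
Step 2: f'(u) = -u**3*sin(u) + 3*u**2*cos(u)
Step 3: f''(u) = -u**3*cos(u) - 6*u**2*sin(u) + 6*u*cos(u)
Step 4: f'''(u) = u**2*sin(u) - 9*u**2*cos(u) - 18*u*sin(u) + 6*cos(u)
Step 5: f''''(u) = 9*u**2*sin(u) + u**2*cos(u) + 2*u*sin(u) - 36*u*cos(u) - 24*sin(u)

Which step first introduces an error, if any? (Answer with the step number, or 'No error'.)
Step 4

Step 4 is incorrect due to a wrong exponent.
The step shows: u**2*sin(u) - 9*u**2*cos(u) - 18*u*sin(u) + 6*cos(u)
The correct value should be: u**3*sin(u) - 9*u**2*cos(u) - 18*u*sin(u) + 6*cos(u)

Explanation: The exponent 3 on u was incorrectly written as 2: the term u**3*sin(u) was incorrectly written as u**2*sin(u)
The later steps are derived from this incorrect expression, so the error originates in Step 4.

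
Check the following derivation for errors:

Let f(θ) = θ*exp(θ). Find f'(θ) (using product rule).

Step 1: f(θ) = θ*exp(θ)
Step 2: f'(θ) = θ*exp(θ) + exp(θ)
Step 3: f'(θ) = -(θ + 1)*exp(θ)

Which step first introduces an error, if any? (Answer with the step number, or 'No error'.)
Step 3

Step 3 is incorrect due to a sign flip.
The step shows: -(θ + 1)*exp(θ)
The correct value should be: (θ + 1)*exp(θ)

Explanation: The sign of the whole expression was flipped: the term (θ + 1)*exp(θ) was incorrectly written as -(θ + 1)*exp(θ)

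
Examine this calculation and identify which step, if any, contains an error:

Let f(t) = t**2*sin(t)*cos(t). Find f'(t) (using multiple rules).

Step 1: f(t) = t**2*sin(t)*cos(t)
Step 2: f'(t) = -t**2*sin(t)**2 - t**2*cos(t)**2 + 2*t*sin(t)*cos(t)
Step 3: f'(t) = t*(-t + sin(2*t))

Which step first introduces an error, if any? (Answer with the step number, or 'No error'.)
Step 2

Step 2 is incorrect due to a sign flip.
The step shows: -t**2*sin(t)**2 - t**2*cos(t)**2 + 2*t*sin(t)*cos(t)
The correct value should be: -t**2*sin(t)**2 + t**2*cos(t)**2 + 2*t*sin(t)*cos(t)

Explanation: The sign of one term was flipped: the term t**2*cos(t)**2 was incorrectly written as -t**2*cos(t)**2
The later steps are derived from this incorrect expression, so the error originates in Step 2.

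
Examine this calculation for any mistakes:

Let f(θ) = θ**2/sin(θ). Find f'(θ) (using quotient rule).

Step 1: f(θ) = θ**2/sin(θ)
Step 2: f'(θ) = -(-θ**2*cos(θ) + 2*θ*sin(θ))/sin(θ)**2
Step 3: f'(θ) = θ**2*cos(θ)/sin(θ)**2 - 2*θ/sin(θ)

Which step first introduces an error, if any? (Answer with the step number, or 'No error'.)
Step 2

Step 2 is incorrect due to a sign flip.
The step shows: -(-θ**2*cos(θ) + 2*θ*sin(θ))/sin(θ)**2
The correct value should be: (-θ**2*cos(θ) + 2*θ*sin(θ))/sin(θ)**2

Explanation: The sign of the whole expression was flipped: the term (-θ**2*cos(θ) + 2*θ*sin(θ))/sin(θ)**2 was incorrectly written as -(-θ**2*cos(θ) + 2*θ*sin(θ))/sin(θ)**2
The later steps are derived from this incorrect expression, so the error originates in Step 2.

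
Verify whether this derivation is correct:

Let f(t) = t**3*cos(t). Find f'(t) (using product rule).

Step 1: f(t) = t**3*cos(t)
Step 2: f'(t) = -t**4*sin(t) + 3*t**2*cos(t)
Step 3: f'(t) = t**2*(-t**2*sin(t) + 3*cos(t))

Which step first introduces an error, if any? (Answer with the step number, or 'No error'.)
Step 2

Step 2 is incorrect due to a wrong exponent.
The step shows: -t**4*sin(t) + 3*t**2*cos(t)
The correct value should be: -t**3*sin(t) + 3*t**2*cos(t)

Explanation: The exponent 3 on t was incorrectly written as 4: the term -t**3*sin(t) was incorrectly written as -t**4*sin(t)
The later steps are derived from this incorrect expression, so the error originates in Step 2.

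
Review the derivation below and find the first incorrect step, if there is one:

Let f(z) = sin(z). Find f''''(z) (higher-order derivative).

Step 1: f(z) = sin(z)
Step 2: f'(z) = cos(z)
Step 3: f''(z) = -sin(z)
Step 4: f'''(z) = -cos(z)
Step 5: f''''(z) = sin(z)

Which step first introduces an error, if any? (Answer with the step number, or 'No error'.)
No error

All steps in this derivation are correct.
The final answer f''''(z) = sin(z) is valid.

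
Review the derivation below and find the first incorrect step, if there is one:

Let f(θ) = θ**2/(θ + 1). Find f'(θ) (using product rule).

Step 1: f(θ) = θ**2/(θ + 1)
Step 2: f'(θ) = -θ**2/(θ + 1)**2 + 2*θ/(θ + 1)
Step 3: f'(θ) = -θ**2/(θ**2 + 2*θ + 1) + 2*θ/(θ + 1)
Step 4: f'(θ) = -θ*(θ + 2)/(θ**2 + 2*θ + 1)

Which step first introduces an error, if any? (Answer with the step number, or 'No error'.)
Step 4

Step 4 is incorrect due to a sign flip.
The step shows: -θ*(θ + 2)/(θ**2 + 2*θ + 1)
The correct value should be: θ*(θ + 2)/(θ**2 + 2*θ + 1)

Explanation: The sign of the whole expression was flipped: the term θ*(θ + 2)/(θ**2 + 2*θ + 1) was incorrectly written as -θ*(θ + 2)/(θ**2 + 2*θ + 1)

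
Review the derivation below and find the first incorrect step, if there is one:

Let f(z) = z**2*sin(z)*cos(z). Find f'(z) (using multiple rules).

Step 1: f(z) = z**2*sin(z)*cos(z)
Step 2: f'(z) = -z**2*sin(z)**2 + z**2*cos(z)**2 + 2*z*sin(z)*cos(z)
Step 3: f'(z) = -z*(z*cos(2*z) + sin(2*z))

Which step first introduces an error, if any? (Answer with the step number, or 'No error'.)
Step 3

Step 3 is incorrect due to a sign flip.
The step shows: -z*(z*cos(2*z) + sin(2*z))
The correct value should be: z*(z*cos(2*z) + sin(2*z))

Explanation: The sign of the whole expression was flipped: the term z*(z*cos(2*z) + sin(2*z)) was incorrectly written as -z*(z*cos(2*z) + sin(2*z))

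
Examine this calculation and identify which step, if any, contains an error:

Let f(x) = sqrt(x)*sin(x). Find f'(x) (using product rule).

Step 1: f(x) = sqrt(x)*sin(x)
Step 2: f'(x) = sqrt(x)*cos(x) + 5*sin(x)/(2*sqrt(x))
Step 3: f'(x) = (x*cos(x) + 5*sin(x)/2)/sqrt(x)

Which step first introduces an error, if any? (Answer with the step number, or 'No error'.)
Step 2

Step 2 is incorrect due to a wrong coefficient.
The step shows: sqrt(x)*cos(x) + 5*sin(x)/(2*sqrt(x))
The correct value should be: sqrt(x)*cos(x) + sin(x)/(2*sqrt(x))

Explanation: The coefficient 1/2 was incorrectly written as 5/2: the term sin(x)/(2*sqrt(x)) was incorrectly written as 5*sin(x)/(2*sqrt(x))
The later steps are derived from this incorrect expression, so the error originates in Step 2.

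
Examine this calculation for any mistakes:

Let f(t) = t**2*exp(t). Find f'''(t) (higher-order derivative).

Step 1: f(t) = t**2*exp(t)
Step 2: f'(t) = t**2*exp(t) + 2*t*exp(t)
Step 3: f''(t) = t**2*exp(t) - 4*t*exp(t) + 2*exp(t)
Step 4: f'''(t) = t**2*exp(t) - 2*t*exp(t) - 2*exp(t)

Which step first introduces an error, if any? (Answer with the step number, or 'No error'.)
Step 3

Step 3 is incorrect due to a sign flip.
The step shows: t**2*exp(t) - 4*t*exp(t) + 2*exp(t)
The correct value should be: t**2*exp(t) + 4*t*exp(t) + 2*exp(t)

Explanation: The sign of one term was flipped: the term 4*t*exp(t) was incorrectly written as -4*t*exp(t)
The later steps are derived from this incorrect expression, so the error originates in Step 3.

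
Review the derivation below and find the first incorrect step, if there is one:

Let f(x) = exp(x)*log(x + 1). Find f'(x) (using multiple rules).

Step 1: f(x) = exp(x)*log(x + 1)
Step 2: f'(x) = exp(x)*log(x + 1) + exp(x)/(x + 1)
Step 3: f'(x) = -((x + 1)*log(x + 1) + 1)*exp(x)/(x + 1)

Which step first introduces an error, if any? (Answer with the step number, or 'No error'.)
Step 3

Step 3 is incorrect due to a sign flip.
The step shows: -((x + 1)*log(x + 1) + 1)*exp(x)/(x + 1)
The correct value should be: ((x + 1)*log(x + 1) + 1)*exp(x)/(x + 1)

Explanation: The sign of the whole expression was flipped: the term ((x + 1)*log(x + 1) + 1)*exp(x)/(x + 1) was incorrectly written as -((x + 1)*log(x + 1) + 1)*exp(x)/(x + 1)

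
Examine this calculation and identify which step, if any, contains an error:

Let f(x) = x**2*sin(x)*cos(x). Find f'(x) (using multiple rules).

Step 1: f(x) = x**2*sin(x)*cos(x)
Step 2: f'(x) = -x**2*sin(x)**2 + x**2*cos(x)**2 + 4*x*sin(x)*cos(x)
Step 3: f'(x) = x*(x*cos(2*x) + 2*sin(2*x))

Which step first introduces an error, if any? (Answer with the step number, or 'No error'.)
Step 2

Step 2 is incorrect due to a wrong coefficient.
The step shows: -x**2*sin(x)**2 + x**2*cos(x)**2 + 4*x*sin(x)*cos(x)
The correct value should be: -x**2*sin(x)**2 + x**2*cos(x)**2 + 2*x*sin(x)*cos(x)

Explanation: The coefficient 2 was incorrectly written as 4: the term 2*x*sin(x)*cos(x) was incorrectly written as 4*x*sin(x)*cos(x)
The later steps are derived from this incorrect expression, so the error originates in Step 2.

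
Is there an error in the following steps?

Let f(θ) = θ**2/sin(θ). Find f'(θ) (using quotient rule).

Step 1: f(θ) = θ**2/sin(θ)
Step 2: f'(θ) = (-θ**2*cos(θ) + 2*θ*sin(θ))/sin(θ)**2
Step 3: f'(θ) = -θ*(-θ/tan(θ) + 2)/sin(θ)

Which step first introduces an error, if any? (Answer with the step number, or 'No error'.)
Step 3

Step 3 is incorrect due to a sign flip.
The step shows: -θ*(-θ/tan(θ) + 2)/sin(θ)
The correct value should be: θ*(-θ/tan(θ) + 2)/sin(θ)

Explanation: The sign of the whole expression was flipped: the term θ*(-θ/tan(θ) + 2)/sin(θ) was incorrectly written as -θ*(-θ/tan(θ) + 2)/sin(θ)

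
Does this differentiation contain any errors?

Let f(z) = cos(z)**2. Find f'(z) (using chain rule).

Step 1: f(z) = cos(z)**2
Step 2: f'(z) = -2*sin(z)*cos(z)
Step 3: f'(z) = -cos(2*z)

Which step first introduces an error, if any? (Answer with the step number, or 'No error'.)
Step 3

Step 3 is incorrect due to a wrong trig function.
The step shows: -cos(2*z)
The correct value should be: -sin(2*z)

Explanation: sin(2*z) was incorrectly written as cos(2*z): the term -sin(2*z) was incorrectly written as -cos(2*z)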